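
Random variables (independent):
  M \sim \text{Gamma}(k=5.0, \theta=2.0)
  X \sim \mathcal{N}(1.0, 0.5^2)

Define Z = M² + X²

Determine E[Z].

E[Z] = E[M²] + E[X²]
E[M²] = Var(M) + E[M]² = 20 + 100 = 120
E[X²] = Var(X) + E[X]² = 0.25 + 1 = 1.25
E[Z] = 120 + 1.25 = 121.25

121.25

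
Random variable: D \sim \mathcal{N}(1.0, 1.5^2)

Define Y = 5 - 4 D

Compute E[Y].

For Y = -4D + 5:
E[Y] = -4 * E[D] + 5
E[D] = 1.0 = 1
E[Y] = -4 * 1 + 5 = 1

1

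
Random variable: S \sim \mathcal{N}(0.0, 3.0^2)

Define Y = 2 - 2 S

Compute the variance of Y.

For Y = aS + b: Var(Y) = a² * Var(S)
Var(S) = 3.0^2 = 9
Var(Y) = (-2)² * 9 = 4 * 9 = 36

36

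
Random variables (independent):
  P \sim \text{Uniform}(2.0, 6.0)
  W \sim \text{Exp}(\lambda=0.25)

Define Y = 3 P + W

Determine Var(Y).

For independent RVs: Var(aX + bY) = a²Var(X) + b²Var(Y)
Var(P) = 1.3333333
Var(W) = 16
Var(Y) = 3²*1.3333333 + 1²*16
= 9*1.3333333 + 1*16 = 28

28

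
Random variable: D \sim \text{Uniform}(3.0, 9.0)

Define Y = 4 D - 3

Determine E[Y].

For Y = 4D - 3:
E[Y] = 4 * E[D] - 3
E[D] = (3 + 9)/2 = 6
E[Y] = 4 * 6 - 3 = 21

21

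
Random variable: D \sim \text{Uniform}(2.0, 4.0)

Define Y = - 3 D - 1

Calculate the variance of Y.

For Y = aD + b: Var(Y) = a² * Var(D)
Var(D) = (4 - 2)^2/12 = 0.33333333
Var(Y) = (-3)² * 0.33333333 = 9 * 0.33333333 = 3

3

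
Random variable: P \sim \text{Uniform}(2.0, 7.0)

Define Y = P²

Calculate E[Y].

Using E[X²] = Var(X) + (E[X])²:
E[P] = 4.5
Var(P) = (7 - 2)^2/12 = 2.0833333
E[P²] = 2.0833333 + 4.5² = 2.0833333 + 20.25 = 22.333333

22.333333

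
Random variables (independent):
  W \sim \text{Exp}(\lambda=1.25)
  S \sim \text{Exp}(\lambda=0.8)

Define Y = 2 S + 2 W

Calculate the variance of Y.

For independent RVs: Var(aX + bY) = a²Var(X) + b²Var(Y)
Var(W) = 0.64
Var(S) = 1.5625
Var(Y) = 2²*0.64 + 2²*1.5625
= 4*0.64 + 4*1.5625 = 8.81

8.81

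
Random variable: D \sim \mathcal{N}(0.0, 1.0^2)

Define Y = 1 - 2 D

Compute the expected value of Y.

For Y = -2D + 1:
E[Y] = -2 * E[D] + 1
E[D] = 0.0 = 0
E[Y] = -2 * 0 + 1 = 1

1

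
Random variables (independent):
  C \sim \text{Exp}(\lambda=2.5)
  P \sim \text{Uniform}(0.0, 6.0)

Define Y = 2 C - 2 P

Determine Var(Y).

For independent RVs: Var(aX + bY) = a²Var(X) + b²Var(Y)
Var(C) = 0.16
Var(P) = 3
Var(Y) = 2²*0.16 + (-2)²*3
= 4*0.16 + 4*3 = 12.64

12.64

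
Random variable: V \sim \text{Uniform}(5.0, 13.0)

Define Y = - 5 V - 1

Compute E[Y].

For Y = -5V - 1:
E[Y] = -5 * E[V] - 1
E[V] = (5 + 13)/2 = 9
E[Y] = -5 * 9 - 1 = -46

-46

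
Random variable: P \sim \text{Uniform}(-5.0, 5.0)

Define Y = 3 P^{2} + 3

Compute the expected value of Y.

E[Y] = 3*E[P²] + 3
E[P] = 0
E[P²] = Var(P) + (E[P])² = 8.3333333 + 0 = 8.3333333
E[Y] = 3*8.3333333 + 3 = 28

28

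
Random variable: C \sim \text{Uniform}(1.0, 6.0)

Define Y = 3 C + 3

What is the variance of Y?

For Y = aC + b: Var(Y) = a² * Var(C)
Var(C) = (6 - 1)^2/12 = 2.0833333
Var(Y) = 3² * 2.0833333 = 9 * 2.0833333 = 18.75

18.75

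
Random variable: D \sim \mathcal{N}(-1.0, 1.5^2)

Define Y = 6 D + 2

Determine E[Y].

For Y = 6D + 2:
E[Y] = 6 * E[D] + 2
E[D] = -1.0 = -1
E[Y] = 6 * (-1) + 2 = -4

-4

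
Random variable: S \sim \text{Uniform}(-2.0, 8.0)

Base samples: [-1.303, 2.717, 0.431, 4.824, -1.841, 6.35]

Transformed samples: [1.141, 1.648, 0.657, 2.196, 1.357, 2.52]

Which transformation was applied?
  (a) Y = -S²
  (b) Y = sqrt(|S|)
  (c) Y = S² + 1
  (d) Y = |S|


Checking option (b) Y = sqrt(|S|):
  S = -1.303 -> Y = 1.141 ✓
  S = 2.717 -> Y = 1.648 ✓
  S = 0.431 -> Y = 0.657 ✓
All samples match this transformation.

(b) sqrt(|S|)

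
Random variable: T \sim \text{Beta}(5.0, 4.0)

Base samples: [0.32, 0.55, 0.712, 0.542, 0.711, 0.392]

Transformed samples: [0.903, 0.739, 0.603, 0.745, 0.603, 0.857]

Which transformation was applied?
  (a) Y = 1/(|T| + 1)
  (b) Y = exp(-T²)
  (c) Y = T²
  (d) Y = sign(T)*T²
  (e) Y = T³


Checking option (b) Y = exp(-T²):
  T = 0.32 -> Y = 0.903 ✓
  T = 0.55 -> Y = 0.739 ✓
  T = 0.712 -> Y = 0.603 ✓
All samples match this transformation.

(b) exp(-T²)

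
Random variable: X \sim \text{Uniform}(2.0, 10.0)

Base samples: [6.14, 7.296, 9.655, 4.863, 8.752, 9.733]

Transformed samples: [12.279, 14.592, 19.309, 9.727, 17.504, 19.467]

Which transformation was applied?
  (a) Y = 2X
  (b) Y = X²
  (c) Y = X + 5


Checking option (a) Y = 2X:
  X = 6.14 -> Y = 12.279 ✓
  X = 7.296 -> Y = 14.592 ✓
  X = 9.655 -> Y = 19.309 ✓
All samples match this transformation.

(a) 2X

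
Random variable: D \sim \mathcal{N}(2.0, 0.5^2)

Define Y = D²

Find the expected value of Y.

E[D²] = Var(D) + (E[D])² = 0.25 + 4 = 4.25

4.25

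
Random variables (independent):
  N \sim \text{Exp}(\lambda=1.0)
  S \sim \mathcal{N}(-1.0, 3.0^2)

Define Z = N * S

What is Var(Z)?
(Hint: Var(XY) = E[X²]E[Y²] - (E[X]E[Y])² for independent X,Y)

Var(XY) = E[X²]E[Y²] - (E[X]E[Y])²
E[N] = 1, Var(N) = 1
E[S] = -1, Var(S) = 9
E[N²] = 1 + 1² = 2
E[S²] = 9 + (-1)² = 10
Var(Z) = 2*10 - (1*(-1))²
= 20 - 1 = 19

19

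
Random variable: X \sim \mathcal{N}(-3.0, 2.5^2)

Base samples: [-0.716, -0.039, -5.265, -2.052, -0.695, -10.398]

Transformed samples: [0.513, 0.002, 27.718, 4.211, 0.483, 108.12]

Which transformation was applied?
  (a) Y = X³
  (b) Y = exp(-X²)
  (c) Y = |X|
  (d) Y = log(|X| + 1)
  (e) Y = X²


Checking option (e) Y = X²:
  X = -0.716 -> Y = 0.513 ✓
  X = -0.039 -> Y = 0.002 ✓
  X = -5.265 -> Y = 27.718 ✓
All samples match this transformation.

(e) X²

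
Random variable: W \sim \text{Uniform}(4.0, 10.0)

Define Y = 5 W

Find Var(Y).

For Y = aW + b: Var(Y) = a² * Var(W)
Var(W) = (10 - 4)^2/12 = 3
Var(Y) = 5² * 3 = 25 * 3 = 75

75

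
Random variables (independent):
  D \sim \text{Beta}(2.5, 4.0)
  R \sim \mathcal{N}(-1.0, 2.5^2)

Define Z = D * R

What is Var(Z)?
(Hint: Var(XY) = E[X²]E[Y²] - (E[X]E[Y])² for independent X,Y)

Var(XY) = E[X²]E[Y²] - (E[X]E[Y])²
E[D] = 0.38461538, Var(D) = 0.031558185
E[R] = -1, Var(R) = 6.25
E[D²] = 0.031558185 + 0.38461538² = 0.17948718
E[R²] = 6.25 + (-1)² = 7.25
Var(Z) = 0.17948718*7.25 - (0.38461538*(-1))²
= 1.3012821 - 0.14792899 = 1.1533531

1.1533531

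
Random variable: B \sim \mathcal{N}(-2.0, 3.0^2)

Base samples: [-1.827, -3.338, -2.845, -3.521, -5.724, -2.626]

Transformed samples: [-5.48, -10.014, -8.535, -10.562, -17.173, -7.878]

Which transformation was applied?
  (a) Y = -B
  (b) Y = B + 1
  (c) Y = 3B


Checking option (c) Y = 3B:
  B = -1.827 -> Y = -5.48 ✓
  B = -3.338 -> Y = -10.014 ✓
  B = -2.845 -> Y = -8.535 ✓
All samples match this transformation.

(c) 3B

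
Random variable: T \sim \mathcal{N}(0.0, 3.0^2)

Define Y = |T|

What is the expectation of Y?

For X ~ N(0, 3.0²), E[|X|] = sigma * sqrt(2/pi)
= 3.0 * sqrt(2/pi) = 2.3936537

2.3936537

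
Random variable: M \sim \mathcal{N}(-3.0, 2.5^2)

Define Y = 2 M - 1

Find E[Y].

For Y = 2M - 1:
E[Y] = 2 * E[M] - 1
E[M] = -3.0 = -3
E[Y] = 2 * (-3) - 1 = -7

-7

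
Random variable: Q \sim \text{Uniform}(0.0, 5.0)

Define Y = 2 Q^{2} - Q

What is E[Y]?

E[Y] = 2*E[Q²] - 1*E[Q]
E[Q] = 2.5
E[Q²] = Var(Q) + (E[Q])² = 2.0833333 + 6.25 = 8.3333333
E[Y] = 2*8.3333333 - 1*2.5 = 14.166667

14.166667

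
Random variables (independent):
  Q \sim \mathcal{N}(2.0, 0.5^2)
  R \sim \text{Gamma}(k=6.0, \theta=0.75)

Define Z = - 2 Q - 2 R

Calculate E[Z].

E[Z] = -2*E[Q] - 2*E[R]
E[Q] = 2
E[R] = 4.5
E[Z] = -2*2 - 2*4.5 = -13

-13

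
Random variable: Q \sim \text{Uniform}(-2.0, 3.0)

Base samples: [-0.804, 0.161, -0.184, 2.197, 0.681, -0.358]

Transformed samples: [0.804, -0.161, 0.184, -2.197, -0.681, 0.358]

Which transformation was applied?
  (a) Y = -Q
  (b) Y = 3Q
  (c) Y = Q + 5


Checking option (a) Y = -Q:
  Q = -0.804 -> Y = 0.804 ✓
  Q = 0.161 -> Y = -0.161 ✓
  Q = -0.184 -> Y = 0.184 ✓
All samples match this transformation.

(a) -Q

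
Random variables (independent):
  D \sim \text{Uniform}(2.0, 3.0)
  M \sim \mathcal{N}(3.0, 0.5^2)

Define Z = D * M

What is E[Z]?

For independent RVs: E[XY] = E[X]*E[Y]
E[D] = 2.5
E[M] = 3
E[Z] = 2.5 * 3 = 7.5

7.5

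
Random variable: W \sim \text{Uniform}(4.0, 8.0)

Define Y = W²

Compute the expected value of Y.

E[W²] = Var(W) + (E[W])² = 1.3333333 + 36 = 37.333333

37.333333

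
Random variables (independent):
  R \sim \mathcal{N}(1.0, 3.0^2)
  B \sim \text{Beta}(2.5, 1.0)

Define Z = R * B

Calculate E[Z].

For independent RVs: E[XY] = E[X]*E[Y]
E[R] = 1
E[B] = 0.71428571
E[Z] = 1 * 0.71428571 = 0.71428571

0.71428571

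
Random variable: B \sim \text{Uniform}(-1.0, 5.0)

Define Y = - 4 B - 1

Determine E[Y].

For Y = -4B - 1:
E[Y] = -4 * E[B] - 1
E[B] = (-1 + 5)/2 = 2
E[Y] = -4 * 2 - 1 = -9

-9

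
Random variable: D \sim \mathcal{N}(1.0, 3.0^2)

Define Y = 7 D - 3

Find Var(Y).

For Y = aD + b: Var(Y) = a² * Var(D)
Var(D) = 3.0^2 = 9
Var(Y) = 7² * 9 = 49 * 9 = 441

441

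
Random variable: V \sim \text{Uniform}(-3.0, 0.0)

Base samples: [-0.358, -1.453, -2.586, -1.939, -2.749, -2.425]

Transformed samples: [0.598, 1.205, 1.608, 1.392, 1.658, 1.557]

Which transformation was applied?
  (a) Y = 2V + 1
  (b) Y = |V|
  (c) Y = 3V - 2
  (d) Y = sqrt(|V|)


Checking option (d) Y = sqrt(|V|):
  V = -0.358 -> Y = 0.598 ✓
  V = -1.453 -> Y = 1.205 ✓
  V = -2.586 -> Y = 1.608 ✓
All samples match this transformation.

(d) sqrt(|V|)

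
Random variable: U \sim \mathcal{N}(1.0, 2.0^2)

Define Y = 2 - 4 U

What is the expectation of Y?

For Y = -4U + 2:
E[Y] = -4 * E[U] + 2
E[U] = 1.0 = 1
E[Y] = -4 * 1 + 2 = -2

-2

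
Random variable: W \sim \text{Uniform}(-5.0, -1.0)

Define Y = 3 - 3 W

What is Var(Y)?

For Y = aW + b: Var(Y) = a² * Var(W)
Var(W) = (-1 + 5)^2/12 = 1.3333333
Var(Y) = (-3)² * 1.3333333 = 9 * 1.3333333 = 12

12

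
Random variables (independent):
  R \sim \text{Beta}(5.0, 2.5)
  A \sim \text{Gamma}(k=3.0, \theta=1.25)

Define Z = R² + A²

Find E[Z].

E[Z] = E[R²] + E[A²]
E[R²] = Var(R) + E[R]² = 0.026143791 + 0.44444444 = 0.47058824
E[A²] = Var(A) + E[A]² = 4.6875 + 14.0625 = 18.75
E[Z] = 0.47058824 + 18.75 = 19.220588

19.220588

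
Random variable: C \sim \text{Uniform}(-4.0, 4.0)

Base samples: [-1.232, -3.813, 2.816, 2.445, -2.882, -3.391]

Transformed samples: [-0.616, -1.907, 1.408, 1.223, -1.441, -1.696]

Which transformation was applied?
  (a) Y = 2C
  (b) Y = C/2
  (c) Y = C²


Checking option (b) Y = C/2:
  C = -1.232 -> Y = -0.616 ✓
  C = -3.813 -> Y = -1.907 ✓
  C = 2.816 -> Y = 1.408 ✓
All samples match this transformation.

(b) C/2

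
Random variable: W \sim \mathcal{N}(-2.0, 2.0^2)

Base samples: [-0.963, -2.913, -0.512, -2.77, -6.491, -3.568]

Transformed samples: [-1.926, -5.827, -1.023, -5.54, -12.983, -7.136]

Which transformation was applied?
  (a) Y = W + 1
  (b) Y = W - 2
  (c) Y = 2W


Checking option (c) Y = 2W:
  W = -0.963 -> Y = -1.926 ✓
  W = -2.913 -> Y = -5.827 ✓
  W = -0.512 -> Y = -1.023 ✓
All samples match this transformation.

(c) 2W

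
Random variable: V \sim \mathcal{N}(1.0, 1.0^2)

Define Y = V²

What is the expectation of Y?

E[V²] = Var(V) + (E[V])² = 1 + 1 = 2

2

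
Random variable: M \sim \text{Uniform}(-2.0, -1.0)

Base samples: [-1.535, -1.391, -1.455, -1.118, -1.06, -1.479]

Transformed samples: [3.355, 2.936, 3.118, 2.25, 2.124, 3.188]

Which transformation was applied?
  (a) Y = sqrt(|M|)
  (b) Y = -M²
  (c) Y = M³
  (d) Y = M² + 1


Checking option (d) Y = M² + 1:
  M = -1.535 -> Y = 3.355 ✓
  M = -1.391 -> Y = 2.936 ✓
  M = -1.455 -> Y = 3.118 ✓
All samples match this transformation.

(d) M² + 1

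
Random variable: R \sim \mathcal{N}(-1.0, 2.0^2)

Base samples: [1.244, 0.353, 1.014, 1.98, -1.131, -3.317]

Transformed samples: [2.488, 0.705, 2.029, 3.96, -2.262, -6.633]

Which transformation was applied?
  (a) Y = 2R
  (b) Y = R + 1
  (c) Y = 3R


Checking option (a) Y = 2R:
  R = 1.244 -> Y = 2.488 ✓
  R = 0.353 -> Y = 0.705 ✓
  R = 1.014 -> Y = 2.029 ✓
All samples match this transformation.

(a) 2R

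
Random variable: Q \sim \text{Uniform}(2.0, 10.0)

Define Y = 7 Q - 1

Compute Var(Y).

For Y = aQ + b: Var(Y) = a² * Var(Q)
Var(Q) = (10 - 2)^2/12 = 5.3333333
Var(Y) = 7² * 5.3333333 = 49 * 5.3333333 = 261.33333

261.33333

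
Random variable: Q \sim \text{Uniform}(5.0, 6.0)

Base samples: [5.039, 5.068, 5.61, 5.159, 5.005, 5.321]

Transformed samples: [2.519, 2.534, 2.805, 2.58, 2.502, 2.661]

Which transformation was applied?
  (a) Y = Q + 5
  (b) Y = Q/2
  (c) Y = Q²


Checking option (b) Y = Q/2:
  Q = 5.039 -> Y = 2.519 ✓
  Q = 5.068 -> Y = 2.534 ✓
  Q = 5.61 -> Y = 2.805 ✓
All samples match this transformation.

(b) Q/2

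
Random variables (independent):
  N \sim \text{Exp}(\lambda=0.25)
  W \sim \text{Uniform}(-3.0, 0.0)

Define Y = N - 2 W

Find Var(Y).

For independent RVs: Var(aX + bY) = a²Var(X) + b²Var(Y)
Var(N) = 16
Var(W) = 0.75
Var(Y) = 1²*16 + (-2)²*0.75
= 1*16 + 4*0.75 = 19

19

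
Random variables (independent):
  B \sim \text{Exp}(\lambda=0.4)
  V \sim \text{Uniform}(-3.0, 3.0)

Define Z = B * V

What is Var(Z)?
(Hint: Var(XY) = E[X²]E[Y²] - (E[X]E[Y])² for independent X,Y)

Var(XY) = E[X²]E[Y²] - (E[X]E[Y])²
E[B] = 2.5, Var(B) = 6.25
E[V] = 0, Var(V) = 3
E[B²] = 6.25 + 2.5² = 12.5
E[V²] = 3 + 0² = 3
Var(Z) = 12.5*3 - (2.5*0)²
= 37.5 - 0 = 37.5

37.5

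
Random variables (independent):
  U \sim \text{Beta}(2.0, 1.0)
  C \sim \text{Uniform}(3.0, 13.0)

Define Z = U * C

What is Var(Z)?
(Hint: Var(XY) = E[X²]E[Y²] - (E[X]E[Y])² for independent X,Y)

Var(XY) = E[X²]E[Y²] - (E[X]E[Y])²
E[U] = 0.66666667, Var(U) = 0.055555556
E[C] = 8, Var(C) = 8.3333333
E[U²] = 0.055555556 + 0.66666667² = 0.5
E[C²] = 8.3333333 + 8² = 72.333333
Var(Z) = 0.5*72.333333 - (0.66666667*8)²
= 36.166667 - 28.444444 = 7.7222222

7.7222222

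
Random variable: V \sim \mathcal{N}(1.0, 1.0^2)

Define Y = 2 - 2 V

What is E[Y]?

For Y = -2V + 2:
E[Y] = -2 * E[V] + 2
E[V] = 1.0 = 1
E[Y] = -2 * 1 + 2 = 0

0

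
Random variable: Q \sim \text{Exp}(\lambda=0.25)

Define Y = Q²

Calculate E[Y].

Using E[X²] = Var(X) + (E[X])²:
E[Q] = 4
Var(Q) = 1/0.25^2 = 16
E[Q²] = 16 + 4² = 16 + 16 = 32

32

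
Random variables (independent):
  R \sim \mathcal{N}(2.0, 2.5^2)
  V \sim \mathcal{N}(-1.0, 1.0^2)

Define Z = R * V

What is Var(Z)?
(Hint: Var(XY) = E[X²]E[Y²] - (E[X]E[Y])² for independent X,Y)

Var(XY) = E[X²]E[Y²] - (E[X]E[Y])²
E[R] = 2, Var(R) = 6.25
E[V] = -1, Var(V) = 1
E[R²] = 6.25 + 2² = 10.25
E[V²] = 1 + (-1)² = 2
Var(Z) = 10.25*2 - (2*(-1))²
= 20.5 - 4 = 16.5

16.5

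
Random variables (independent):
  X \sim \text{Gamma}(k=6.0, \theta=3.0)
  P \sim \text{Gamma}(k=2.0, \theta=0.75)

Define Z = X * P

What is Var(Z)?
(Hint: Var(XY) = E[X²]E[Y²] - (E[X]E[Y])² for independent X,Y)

Var(XY) = E[X²]E[Y²] - (E[X]E[Y])²
E[X] = 18, Var(X) = 54
E[P] = 1.5, Var(P) = 1.125
E[X²] = 54 + 18² = 378
E[P²] = 1.125 + 1.5² = 3.375
Var(Z) = 378*3.375 - (18*1.5)²
= 1275.75 - 729 = 546.75

546.75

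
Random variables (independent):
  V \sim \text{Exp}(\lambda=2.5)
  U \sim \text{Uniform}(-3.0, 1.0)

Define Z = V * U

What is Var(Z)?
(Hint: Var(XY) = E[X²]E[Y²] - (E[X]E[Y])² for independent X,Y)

Var(XY) = E[X²]E[Y²] - (E[X]E[Y])²
E[V] = 0.4, Var(V) = 0.16
E[U] = -1, Var(U) = 1.3333333
E[V²] = 0.16 + 0.4² = 0.32
E[U²] = 1.3333333 + (-1)² = 2.3333333
Var(Z) = 0.32*2.3333333 - (0.4*(-1))²
= 0.74666667 - 0.16 = 0.58666667

0.58666667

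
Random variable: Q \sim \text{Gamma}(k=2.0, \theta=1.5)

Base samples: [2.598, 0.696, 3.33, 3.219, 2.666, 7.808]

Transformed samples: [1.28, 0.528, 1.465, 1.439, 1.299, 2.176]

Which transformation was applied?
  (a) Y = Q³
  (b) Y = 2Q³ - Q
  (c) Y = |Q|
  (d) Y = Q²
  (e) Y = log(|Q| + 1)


Checking option (e) Y = log(|Q| + 1):
  Q = 2.598 -> Y = 1.28 ✓
  Q = 0.696 -> Y = 0.528 ✓
  Q = 3.33 -> Y = 1.465 ✓
All samples match this transformation.

(e) log(|Q| + 1)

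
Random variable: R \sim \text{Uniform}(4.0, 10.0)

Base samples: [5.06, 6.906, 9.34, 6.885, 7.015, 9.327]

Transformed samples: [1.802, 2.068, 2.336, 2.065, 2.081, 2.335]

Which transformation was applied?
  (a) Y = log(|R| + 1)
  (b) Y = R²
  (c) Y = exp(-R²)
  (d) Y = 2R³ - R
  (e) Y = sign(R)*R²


Checking option (a) Y = log(|R| + 1):
  R = 5.06 -> Y = 1.802 ✓
  R = 6.906 -> Y = 2.068 ✓
  R = 9.34 -> Y = 2.336 ✓
All samples match this transformation.

(a) log(|R| + 1)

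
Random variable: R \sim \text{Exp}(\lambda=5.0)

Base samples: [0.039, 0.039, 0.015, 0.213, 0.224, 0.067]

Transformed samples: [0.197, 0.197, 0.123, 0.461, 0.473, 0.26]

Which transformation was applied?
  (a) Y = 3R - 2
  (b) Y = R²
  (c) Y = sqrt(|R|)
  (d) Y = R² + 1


Checking option (c) Y = sqrt(|R|):
  R = 0.039 -> Y = 0.197 ✓
  R = 0.039 -> Y = 0.197 ✓
  R = 0.015 -> Y = 0.123 ✓
All samples match this transformation.

(c) sqrt(|R|)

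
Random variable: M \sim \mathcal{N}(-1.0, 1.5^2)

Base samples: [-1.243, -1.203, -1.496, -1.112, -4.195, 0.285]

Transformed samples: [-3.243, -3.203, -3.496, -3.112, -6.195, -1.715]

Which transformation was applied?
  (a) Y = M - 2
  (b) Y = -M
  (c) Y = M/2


Checking option (a) Y = M - 2:
  M = -1.243 -> Y = -3.243 ✓
  M = -1.203 -> Y = -3.203 ✓
  M = -1.496 -> Y = -3.496 ✓
All samples match this transformation.

(a) M - 2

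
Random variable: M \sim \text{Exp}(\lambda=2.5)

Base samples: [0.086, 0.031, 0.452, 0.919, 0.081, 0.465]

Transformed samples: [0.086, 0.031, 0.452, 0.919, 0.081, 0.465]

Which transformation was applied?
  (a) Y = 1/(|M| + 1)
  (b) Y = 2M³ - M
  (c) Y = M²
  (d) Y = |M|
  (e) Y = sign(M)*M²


Checking option (d) Y = |M|:
  M = 0.086 -> Y = 0.086 ✓
  M = 0.031 -> Y = 0.031 ✓
  M = 0.452 -> Y = 0.452 ✓
All samples match this transformation.

(d) |M|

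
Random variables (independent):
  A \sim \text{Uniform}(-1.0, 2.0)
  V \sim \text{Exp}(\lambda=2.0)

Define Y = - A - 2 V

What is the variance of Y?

For independent RVs: Var(aX + bY) = a²Var(X) + b²Var(Y)
Var(A) = 0.75
Var(V) = 0.25
Var(Y) = (-1)²*0.75 + (-2)²*0.25
= 1*0.75 + 4*0.25 = 1.75

1.75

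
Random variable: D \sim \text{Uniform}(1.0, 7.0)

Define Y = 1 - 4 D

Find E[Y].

For Y = -4D + 1:
E[Y] = -4 * E[D] + 1
E[D] = (1 + 7)/2 = 4
E[Y] = -4 * 4 + 1 = -15

-15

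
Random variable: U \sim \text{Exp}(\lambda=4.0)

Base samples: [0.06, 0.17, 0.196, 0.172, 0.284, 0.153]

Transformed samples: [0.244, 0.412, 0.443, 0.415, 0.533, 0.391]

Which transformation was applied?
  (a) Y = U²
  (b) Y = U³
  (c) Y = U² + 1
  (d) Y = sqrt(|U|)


Checking option (d) Y = sqrt(|U|):
  U = 0.06 -> Y = 0.244 ✓
  U = 0.17 -> Y = 0.412 ✓
  U = 0.196 -> Y = 0.443 ✓
All samples match this transformation.

(d) sqrt(|U|)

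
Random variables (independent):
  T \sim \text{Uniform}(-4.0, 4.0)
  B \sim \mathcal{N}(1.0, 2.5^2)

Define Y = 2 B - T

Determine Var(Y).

For independent RVs: Var(aX + bY) = a²Var(X) + b²Var(Y)
Var(T) = 5.3333333
Var(B) = 6.25
Var(Y) = (-1)²*5.3333333 + 2²*6.25
= 1*5.3333333 + 4*6.25 = 30.333333

30.333333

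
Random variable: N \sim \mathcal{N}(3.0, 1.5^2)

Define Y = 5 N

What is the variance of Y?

For Y = aN + b: Var(Y) = a² * Var(N)
Var(N) = 1.5^2 = 2.25
Var(Y) = 5² * 2.25 = 25 * 2.25 = 56.25

56.25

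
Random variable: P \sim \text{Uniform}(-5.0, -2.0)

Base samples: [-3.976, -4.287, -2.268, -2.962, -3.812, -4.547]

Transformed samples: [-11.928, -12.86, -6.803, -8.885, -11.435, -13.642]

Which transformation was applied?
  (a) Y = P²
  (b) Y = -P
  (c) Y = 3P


Checking option (c) Y = 3P:
  P = -3.976 -> Y = -11.928 ✓
  P = -4.287 -> Y = -12.86 ✓
  P = -2.268 -> Y = -6.803 ✓
All samples match this transformation.

(c) 3P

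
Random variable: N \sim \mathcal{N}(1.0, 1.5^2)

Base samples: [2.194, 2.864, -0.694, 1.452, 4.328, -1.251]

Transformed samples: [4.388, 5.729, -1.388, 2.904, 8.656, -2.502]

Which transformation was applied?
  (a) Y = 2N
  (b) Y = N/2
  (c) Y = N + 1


Checking option (a) Y = 2N:
  N = 2.194 -> Y = 4.388 ✓
  N = 2.864 -> Y = 5.729 ✓
  N = -0.694 -> Y = -1.388 ✓
All samples match this transformation.

(a) 2N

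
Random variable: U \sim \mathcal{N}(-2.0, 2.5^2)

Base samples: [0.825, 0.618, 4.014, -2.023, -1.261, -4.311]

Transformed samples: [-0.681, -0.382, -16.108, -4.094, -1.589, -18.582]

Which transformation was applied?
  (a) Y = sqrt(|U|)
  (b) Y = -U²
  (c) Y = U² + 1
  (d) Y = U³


Checking option (b) Y = -U²:
  U = 0.825 -> Y = -0.681 ✓
  U = 0.618 -> Y = -0.382 ✓
  U = 4.014 -> Y = -16.108 ✓
All samples match this transformation.

(b) -U²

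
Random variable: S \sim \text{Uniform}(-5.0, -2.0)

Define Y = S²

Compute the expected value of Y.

E[S²] = Var(S) + (E[S])² = 0.75 + 12.25 = 13

13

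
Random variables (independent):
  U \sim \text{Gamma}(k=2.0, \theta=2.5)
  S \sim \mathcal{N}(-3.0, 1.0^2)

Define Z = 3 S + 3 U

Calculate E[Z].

E[Z] = 3*E[U] + 3*E[S]
E[U] = 5
E[S] = -3
E[Z] = 3*5 + 3*(-3) = 6

6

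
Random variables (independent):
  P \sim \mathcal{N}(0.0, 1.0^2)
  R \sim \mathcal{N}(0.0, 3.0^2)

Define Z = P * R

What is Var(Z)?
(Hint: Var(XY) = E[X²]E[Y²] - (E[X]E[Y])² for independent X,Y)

Var(XY) = E[X²]E[Y²] - (E[X]E[Y])²
E[P] = 0, Var(P) = 1
E[R] = 0, Var(R) = 9
E[P²] = 1 + 0² = 1
E[R²] = 9 + 0² = 9
Var(Z) = 1*9 - (0*0)²
= 9 - 0 = 9

9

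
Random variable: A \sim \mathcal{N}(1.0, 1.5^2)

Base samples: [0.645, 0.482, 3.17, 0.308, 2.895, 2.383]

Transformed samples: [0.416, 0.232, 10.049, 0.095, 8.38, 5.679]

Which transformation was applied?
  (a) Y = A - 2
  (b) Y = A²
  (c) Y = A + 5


Checking option (b) Y = A²:
  A = 0.645 -> Y = 0.416 ✓
  A = 0.482 -> Y = 0.232 ✓
  A = 3.17 -> Y = 10.049 ✓
All samples match this transformation.

(b) A²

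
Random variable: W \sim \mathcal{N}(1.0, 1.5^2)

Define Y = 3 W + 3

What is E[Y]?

For Y = 3W + 3:
E[Y] = 3 * E[W] + 3
E[W] = 1.0 = 1
E[Y] = 3 * 1 + 3 = 6

6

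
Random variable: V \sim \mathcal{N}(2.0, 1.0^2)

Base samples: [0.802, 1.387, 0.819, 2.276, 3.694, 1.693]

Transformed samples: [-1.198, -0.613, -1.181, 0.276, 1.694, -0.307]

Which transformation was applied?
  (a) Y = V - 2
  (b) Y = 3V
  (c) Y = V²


Checking option (a) Y = V - 2:
  V = 0.802 -> Y = -1.198 ✓
  V = 1.387 -> Y = -0.613 ✓
  V = 0.819 -> Y = -1.181 ✓
All samples match this transformation.

(a) V - 2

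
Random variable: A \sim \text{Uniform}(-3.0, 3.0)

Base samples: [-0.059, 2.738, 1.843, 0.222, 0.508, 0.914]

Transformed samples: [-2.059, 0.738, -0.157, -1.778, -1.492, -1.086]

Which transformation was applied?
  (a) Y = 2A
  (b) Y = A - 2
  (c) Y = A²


Checking option (b) Y = A - 2:
  A = -0.059 -> Y = -2.059 ✓
  A = 2.738 -> Y = 0.738 ✓
  A = 1.843 -> Y = -0.157 ✓
All samples match this transformation.

(b) A - 2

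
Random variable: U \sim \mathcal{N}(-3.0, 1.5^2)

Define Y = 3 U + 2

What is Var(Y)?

For Y = aU + b: Var(Y) = a² * Var(U)
Var(U) = 1.5^2 = 2.25
Var(Y) = 3² * 2.25 = 9 * 2.25 = 20.25

20.25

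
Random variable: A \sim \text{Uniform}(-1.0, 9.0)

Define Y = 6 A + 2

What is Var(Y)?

For Y = aA + b: Var(Y) = a² * Var(A)
Var(A) = (9 + 1)^2/12 = 8.3333333
Var(Y) = 6² * 8.3333333 = 36 * 8.3333333 = 300

300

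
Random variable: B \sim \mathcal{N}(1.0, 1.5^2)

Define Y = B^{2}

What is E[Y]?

E[Y] = 1*E[B²]
E[B] = 1
E[B²] = Var(B) + (E[B])² = 2.25 + 1 = 3.25
E[Y] = 1*3.25 = 3.25

3.25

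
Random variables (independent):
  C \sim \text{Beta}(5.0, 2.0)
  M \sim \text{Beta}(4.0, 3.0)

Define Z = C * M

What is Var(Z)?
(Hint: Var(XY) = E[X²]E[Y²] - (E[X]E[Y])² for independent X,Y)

Var(XY) = E[X²]E[Y²] - (E[X]E[Y])²
E[C] = 0.71428571, Var(C) = 0.025510204
E[M] = 0.57142857, Var(M) = 0.030612245
E[C²] = 0.025510204 + 0.71428571² = 0.53571429
E[M²] = 0.030612245 + 0.57142857² = 0.35714286
Var(Z) = 0.53571429*0.35714286 - (0.71428571*0.57142857)²
= 0.19132653 - 0.16659725 = 0.024729279

0.024729279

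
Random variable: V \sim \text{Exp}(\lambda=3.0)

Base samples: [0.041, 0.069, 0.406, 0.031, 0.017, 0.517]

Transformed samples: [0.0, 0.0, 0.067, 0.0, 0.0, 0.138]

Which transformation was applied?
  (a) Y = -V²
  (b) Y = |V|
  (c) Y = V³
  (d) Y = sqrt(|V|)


Checking option (c) Y = V³:
  V = 0.041 -> Y = 0.0 ✓
  V = 0.069 -> Y = 0.0 ✓
  V = 0.406 -> Y = 0.067 ✓
All samples match this transformation.

(c) V³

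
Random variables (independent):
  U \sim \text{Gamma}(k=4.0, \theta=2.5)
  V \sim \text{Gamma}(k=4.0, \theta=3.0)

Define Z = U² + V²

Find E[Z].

E[Z] = E[U²] + E[V²]
E[U²] = Var(U) + E[U]² = 25 + 100 = 125
E[V²] = Var(V) + E[V]² = 36 + 144 = 180
E[Z] = 125 + 180 = 305

305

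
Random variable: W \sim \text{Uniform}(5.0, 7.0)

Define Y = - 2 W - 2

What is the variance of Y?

For Y = aW + b: Var(Y) = a² * Var(W)
Var(W) = (7 - 5)^2/12 = 0.33333333
Var(Y) = (-2)² * 0.33333333 = 4 * 0.33333333 = 1.3333333

1.3333333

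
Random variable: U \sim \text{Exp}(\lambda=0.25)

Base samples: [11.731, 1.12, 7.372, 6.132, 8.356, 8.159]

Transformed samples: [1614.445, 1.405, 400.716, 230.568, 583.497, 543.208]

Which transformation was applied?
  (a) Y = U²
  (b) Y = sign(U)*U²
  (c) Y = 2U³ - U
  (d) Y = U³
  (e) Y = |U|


Checking option (d) Y = U³:
  U = 11.731 -> Y = 1614.445 ✓
  U = 1.12 -> Y = 1.405 ✓
  U = 7.372 -> Y = 400.716 ✓
All samples match this transformation.

(d) U³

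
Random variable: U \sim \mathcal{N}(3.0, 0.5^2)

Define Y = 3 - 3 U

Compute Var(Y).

For Y = aU + b: Var(Y) = a² * Var(U)
Var(U) = 0.5^2 = 0.25
Var(Y) = (-3)² * 0.25 = 9 * 0.25 = 2.25

2.25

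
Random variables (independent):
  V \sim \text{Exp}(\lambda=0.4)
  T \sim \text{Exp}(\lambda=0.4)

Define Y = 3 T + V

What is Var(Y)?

For independent RVs: Var(aX + bY) = a²Var(X) + b²Var(Y)
Var(V) = 6.25
Var(T) = 6.25
Var(Y) = 1²*6.25 + 3²*6.25
= 1*6.25 + 9*6.25 = 62.5

62.5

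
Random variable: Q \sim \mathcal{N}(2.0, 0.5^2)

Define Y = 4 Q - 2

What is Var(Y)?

For Y = aQ + b: Var(Y) = a² * Var(Q)
Var(Q) = 0.5^2 = 0.25
Var(Y) = 4² * 0.25 = 16 * 0.25 = 4

4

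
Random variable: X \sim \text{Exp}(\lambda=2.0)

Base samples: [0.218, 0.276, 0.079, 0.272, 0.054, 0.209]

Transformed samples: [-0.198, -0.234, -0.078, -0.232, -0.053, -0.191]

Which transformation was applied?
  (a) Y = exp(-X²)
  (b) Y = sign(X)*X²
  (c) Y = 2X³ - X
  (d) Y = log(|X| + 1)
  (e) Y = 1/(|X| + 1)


Checking option (c) Y = 2X³ - X:
  X = 0.218 -> Y = -0.198 ✓
  X = 0.276 -> Y = -0.234 ✓
  X = 0.079 -> Y = -0.078 ✓
All samples match this transformation.

(c) 2X³ - X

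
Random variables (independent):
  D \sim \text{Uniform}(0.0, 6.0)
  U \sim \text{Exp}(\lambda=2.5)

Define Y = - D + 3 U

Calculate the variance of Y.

For independent RVs: Var(aX + bY) = a²Var(X) + b²Var(Y)
Var(D) = 3
Var(U) = 0.16
Var(Y) = (-1)²*3 + 3²*0.16
= 1*3 + 9*0.16 = 4.44

4.44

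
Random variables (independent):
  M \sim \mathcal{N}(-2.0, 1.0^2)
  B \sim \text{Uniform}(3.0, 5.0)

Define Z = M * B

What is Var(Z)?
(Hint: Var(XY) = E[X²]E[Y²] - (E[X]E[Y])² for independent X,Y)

Var(XY) = E[X²]E[Y²] - (E[X]E[Y])²
E[M] = -2, Var(M) = 1
E[B] = 4, Var(B) = 0.33333333
E[M²] = 1 + (-2)² = 5
E[B²] = 0.33333333 + 4² = 16.333333
Var(Z) = 5*16.333333 - (-2*4)²
= 81.666667 - 64 = 17.666667

17.666667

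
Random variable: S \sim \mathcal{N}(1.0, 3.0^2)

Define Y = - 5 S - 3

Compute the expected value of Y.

For Y = -5S - 3:
E[Y] = -5 * E[S] - 3
E[S] = 1.0 = 1
E[Y] = -5 * 1 - 3 = -8

-8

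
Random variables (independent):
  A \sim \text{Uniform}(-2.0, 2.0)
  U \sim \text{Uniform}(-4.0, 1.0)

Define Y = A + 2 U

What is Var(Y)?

For independent RVs: Var(aX + bY) = a²Var(X) + b²Var(Y)
Var(A) = 1.3333333
Var(U) = 2.0833333
Var(Y) = 1²*1.3333333 + 2²*2.0833333
= 1*1.3333333 + 4*2.0833333 = 9.6666667

9.6666667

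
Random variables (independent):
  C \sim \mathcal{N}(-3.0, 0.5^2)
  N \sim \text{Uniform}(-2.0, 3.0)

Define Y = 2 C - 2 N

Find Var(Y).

For independent RVs: Var(aX + bY) = a²Var(X) + b²Var(Y)
Var(C) = 0.25
Var(N) = 2.0833333
Var(Y) = 2²*0.25 + (-2)²*2.0833333
= 4*0.25 + 4*2.0833333 = 9.3333333

9.3333333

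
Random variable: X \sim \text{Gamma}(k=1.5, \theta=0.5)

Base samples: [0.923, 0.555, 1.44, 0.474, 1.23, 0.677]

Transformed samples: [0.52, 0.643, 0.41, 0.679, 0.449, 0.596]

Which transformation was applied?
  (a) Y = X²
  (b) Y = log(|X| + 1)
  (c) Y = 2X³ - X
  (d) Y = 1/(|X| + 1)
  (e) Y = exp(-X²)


Checking option (d) Y = 1/(|X| + 1):
  X = 0.923 -> Y = 0.52 ✓
  X = 0.555 -> Y = 0.643 ✓
  X = 1.44 -> Y = 0.41 ✓
All samples match this transformation.

(d) 1/(|X| + 1)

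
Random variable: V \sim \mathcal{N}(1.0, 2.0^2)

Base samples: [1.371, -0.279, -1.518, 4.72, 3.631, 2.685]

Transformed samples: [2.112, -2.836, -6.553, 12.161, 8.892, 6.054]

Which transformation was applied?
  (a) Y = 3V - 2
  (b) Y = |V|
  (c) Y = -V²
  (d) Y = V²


Checking option (a) Y = 3V - 2:
  V = 1.371 -> Y = 2.112 ✓
  V = -0.279 -> Y = -2.836 ✓
  V = -1.518 -> Y = -6.553 ✓
All samples match this transformation.

(a) 3V - 2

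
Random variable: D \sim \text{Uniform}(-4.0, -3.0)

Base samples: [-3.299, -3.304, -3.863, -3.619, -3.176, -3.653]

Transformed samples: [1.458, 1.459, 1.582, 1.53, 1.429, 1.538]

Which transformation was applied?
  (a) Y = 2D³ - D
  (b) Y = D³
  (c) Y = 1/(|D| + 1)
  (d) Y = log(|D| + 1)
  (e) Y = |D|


Checking option (d) Y = log(|D| + 1):
  D = -3.299 -> Y = 1.458 ✓
  D = -3.304 -> Y = 1.459 ✓
  D = -3.863 -> Y = 1.582 ✓
All samples match this transformation.

(d) log(|D| + 1)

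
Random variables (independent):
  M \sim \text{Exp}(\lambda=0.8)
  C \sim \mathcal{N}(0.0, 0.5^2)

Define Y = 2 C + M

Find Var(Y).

For independent RVs: Var(aX + bY) = a²Var(X) + b²Var(Y)
Var(M) = 1.5625
Var(C) = 0.25
Var(Y) = 1²*1.5625 + 2²*0.25
= 1*1.5625 + 4*0.25 = 2.5625

2.5625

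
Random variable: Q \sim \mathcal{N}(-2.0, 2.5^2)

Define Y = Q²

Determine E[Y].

Using E[X²] = Var(X) + (E[X])²:
E[Q] = -2
Var(Q) = 2.5^2 = 6.25
E[Q²] = 6.25 + (-2)² = 6.25 + 4 = 10.25

10.25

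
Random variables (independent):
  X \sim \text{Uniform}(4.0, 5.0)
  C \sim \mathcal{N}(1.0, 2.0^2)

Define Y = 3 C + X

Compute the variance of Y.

For independent RVs: Var(aX + bY) = a²Var(X) + b²Var(Y)
Var(X) = 0.083333333
Var(C) = 4
Var(Y) = 1²*0.083333333 + 3²*4
= 1*0.083333333 + 9*4 = 36.083333

36.083333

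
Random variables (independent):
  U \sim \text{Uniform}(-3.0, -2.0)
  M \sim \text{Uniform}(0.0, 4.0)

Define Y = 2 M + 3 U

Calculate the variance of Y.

For independent RVs: Var(aX + bY) = a²Var(X) + b²Var(Y)
Var(U) = 0.083333333
Var(M) = 1.3333333
Var(Y) = 3²*0.083333333 + 2²*1.3333333
= 9*0.083333333 + 4*1.3333333 = 6.0833333

6.0833333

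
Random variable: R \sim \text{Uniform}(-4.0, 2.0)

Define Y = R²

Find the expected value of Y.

Using E[X²] = Var(X) + (E[X])²:
E[R] = -1
Var(R) = (2 + 4)^2/12 = 3
E[R²] = 3 + (-1)² = 3 + 1 = 4

4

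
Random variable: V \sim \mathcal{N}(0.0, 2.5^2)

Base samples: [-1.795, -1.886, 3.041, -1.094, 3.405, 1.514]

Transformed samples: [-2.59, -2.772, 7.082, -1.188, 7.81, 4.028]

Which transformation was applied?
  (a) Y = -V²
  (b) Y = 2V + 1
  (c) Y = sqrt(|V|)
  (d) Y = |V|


Checking option (b) Y = 2V + 1:
  V = -1.795 -> Y = -2.59 ✓
  V = -1.886 -> Y = -2.772 ✓
  V = 3.041 -> Y = 7.082 ✓
All samples match this transformation.

(b) 2V + 1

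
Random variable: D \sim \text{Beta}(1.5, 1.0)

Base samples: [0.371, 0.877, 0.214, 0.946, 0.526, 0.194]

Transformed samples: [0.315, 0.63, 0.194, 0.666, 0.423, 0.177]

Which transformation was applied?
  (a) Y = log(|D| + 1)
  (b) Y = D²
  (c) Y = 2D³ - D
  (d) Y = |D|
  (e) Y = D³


Checking option (a) Y = log(|D| + 1):
  D = 0.371 -> Y = 0.315 ✓
  D = 0.877 -> Y = 0.63 ✓
  D = 0.214 -> Y = 0.194 ✓
All samples match this transformation.

(a) log(|D| + 1)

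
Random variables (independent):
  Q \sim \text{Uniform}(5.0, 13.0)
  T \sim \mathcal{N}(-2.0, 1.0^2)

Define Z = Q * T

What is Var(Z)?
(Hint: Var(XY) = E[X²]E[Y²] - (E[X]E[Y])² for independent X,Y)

Var(XY) = E[X²]E[Y²] - (E[X]E[Y])²
E[Q] = 9, Var(Q) = 5.3333333
E[T] = -2, Var(T) = 1
E[Q²] = 5.3333333 + 9² = 86.333333
E[T²] = 1 + (-2)² = 5
Var(Z) = 86.333333*5 - (9*(-2))²
= 431.66667 - 324 = 107.66667

107.66667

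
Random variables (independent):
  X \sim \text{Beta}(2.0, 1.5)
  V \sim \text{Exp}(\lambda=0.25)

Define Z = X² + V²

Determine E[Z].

E[Z] = E[X²] + E[V²]
E[X²] = Var(X) + E[X]² = 0.054421769 + 0.32653061 = 0.38095238
E[V²] = Var(V) + E[V]² = 16 + 16 = 32
E[Z] = 0.38095238 + 32 = 32.380952

32.380952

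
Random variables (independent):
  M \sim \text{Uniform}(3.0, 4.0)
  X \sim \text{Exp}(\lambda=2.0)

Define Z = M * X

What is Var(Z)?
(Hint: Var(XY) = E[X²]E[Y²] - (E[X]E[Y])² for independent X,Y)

Var(XY) = E[X²]E[Y²] - (E[X]E[Y])²
E[M] = 3.5, Var(M) = 0.083333333
E[X] = 0.5, Var(X) = 0.25
E[M²] = 0.083333333 + 3.5² = 12.333333
E[X²] = 0.25 + 0.5² = 0.5
Var(Z) = 12.333333*0.5 - (3.5*0.5)²
= 6.1666667 - 3.0625 = 3.1041667

3.1041667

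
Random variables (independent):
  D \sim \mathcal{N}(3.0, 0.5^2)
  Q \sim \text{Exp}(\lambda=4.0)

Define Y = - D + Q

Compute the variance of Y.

For independent RVs: Var(aX + bY) = a²Var(X) + b²Var(Y)
Var(D) = 0.25
Var(Q) = 0.0625
Var(Y) = (-1)²*0.25 + 1²*0.0625
= 1*0.25 + 1*0.0625 = 0.3125

0.3125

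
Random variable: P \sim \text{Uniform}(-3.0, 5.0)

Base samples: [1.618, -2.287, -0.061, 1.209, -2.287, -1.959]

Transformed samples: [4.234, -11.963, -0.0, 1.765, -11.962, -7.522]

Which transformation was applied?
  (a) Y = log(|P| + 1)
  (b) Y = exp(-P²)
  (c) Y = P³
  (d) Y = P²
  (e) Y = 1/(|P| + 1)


Checking option (c) Y = P³:
  P = 1.618 -> Y = 4.234 ✓
  P = -2.287 -> Y = -11.963 ✓
  P = -0.061 -> Y = -0.0 ✓
All samples match this transformation.

(c) P³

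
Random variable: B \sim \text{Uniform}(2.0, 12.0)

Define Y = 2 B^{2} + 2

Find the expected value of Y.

E[Y] = 2*E[B²] + 2
E[B] = 7
E[B²] = Var(B) + (E[B])² = 8.3333333 + 49 = 57.333333
E[Y] = 2*57.333333 + 2 = 116.66667

116.66667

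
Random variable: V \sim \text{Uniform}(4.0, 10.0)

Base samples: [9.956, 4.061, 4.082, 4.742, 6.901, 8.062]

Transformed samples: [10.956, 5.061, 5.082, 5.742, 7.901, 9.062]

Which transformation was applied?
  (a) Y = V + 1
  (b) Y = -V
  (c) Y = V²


Checking option (a) Y = V + 1:
  V = 9.956 -> Y = 10.956 ✓
  V = 4.061 -> Y = 5.061 ✓
  V = 4.082 -> Y = 5.082 ✓
All samples match this transformation.

(a) V + 1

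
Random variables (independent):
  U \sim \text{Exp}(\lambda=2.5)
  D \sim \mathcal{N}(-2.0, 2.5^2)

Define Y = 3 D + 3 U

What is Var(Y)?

For independent RVs: Var(aX + bY) = a²Var(X) + b²Var(Y)
Var(U) = 0.16
Var(D) = 6.25
Var(Y) = 3²*0.16 + 3²*6.25
= 9*0.16 + 9*6.25 = 57.69

57.69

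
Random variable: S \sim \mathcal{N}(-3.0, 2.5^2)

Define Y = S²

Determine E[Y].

E[S²] = Var(S) + (E[S])² = 6.25 + 9 = 15.25

15.25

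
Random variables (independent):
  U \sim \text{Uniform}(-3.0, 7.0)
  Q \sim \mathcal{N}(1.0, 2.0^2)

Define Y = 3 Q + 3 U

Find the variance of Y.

For independent RVs: Var(aX + bY) = a²Var(X) + b²Var(Y)
Var(U) = 8.3333333
Var(Q) = 4
Var(Y) = 3²*8.3333333 + 3²*4
= 9*8.3333333 + 9*4 = 111

111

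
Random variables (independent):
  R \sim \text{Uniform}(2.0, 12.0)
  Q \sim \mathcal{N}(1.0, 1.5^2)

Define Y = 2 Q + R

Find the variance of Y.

For independent RVs: Var(aX + bY) = a²Var(X) + b²Var(Y)
Var(R) = 8.3333333
Var(Q) = 2.25
Var(Y) = 1²*8.3333333 + 2²*2.25
= 1*8.3333333 + 4*2.25 = 17.333333

17.333333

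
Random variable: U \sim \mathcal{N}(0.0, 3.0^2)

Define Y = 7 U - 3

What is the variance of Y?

For Y = aU + b: Var(Y) = a² * Var(U)
Var(U) = 3.0^2 = 9
Var(Y) = 7² * 9 = 49 * 9 = 441

441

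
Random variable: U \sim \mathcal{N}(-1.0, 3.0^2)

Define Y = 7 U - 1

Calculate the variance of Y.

For Y = aU + b: Var(Y) = a² * Var(U)
Var(U) = 3.0^2 = 9
Var(Y) = 7² * 9 = 49 * 9 = 441

441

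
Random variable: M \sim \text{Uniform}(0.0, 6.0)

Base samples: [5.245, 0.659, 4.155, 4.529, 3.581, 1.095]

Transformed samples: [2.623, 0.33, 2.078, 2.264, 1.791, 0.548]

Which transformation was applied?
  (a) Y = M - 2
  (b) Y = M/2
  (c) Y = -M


Checking option (b) Y = M/2:
  M = 5.245 -> Y = 2.623 ✓
  M = 0.659 -> Y = 0.33 ✓
  M = 4.155 -> Y = 2.078 ✓
All samples match this transformation.

(b) M/2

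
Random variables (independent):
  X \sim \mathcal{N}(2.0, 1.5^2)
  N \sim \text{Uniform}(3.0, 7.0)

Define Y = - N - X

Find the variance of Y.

For independent RVs: Var(aX + bY) = a²Var(X) + b²Var(Y)
Var(X) = 2.25
Var(N) = 1.3333333
Var(Y) = (-1)²*2.25 + (-1)²*1.3333333
= 1*2.25 + 1*1.3333333 = 3.5833333

3.5833333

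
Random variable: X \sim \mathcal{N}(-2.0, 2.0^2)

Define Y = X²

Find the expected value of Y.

Using E[X²] = Var(X) + (E[X])²:
E[X] = -2
Var(X) = 2.0^2 = 4
E[X²] = 4 + (-2)² = 4 + 4 = 8

8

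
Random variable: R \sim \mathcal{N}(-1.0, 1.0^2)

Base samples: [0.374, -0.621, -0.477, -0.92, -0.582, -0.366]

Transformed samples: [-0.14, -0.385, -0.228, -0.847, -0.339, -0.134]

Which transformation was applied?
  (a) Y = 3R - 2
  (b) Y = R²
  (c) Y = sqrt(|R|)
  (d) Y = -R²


Checking option (d) Y = -R²:
  R = 0.374 -> Y = -0.14 ✓
  R = -0.621 -> Y = -0.385 ✓
  R = -0.477 -> Y = -0.228 ✓
All samples match this transformation.

(d) -R²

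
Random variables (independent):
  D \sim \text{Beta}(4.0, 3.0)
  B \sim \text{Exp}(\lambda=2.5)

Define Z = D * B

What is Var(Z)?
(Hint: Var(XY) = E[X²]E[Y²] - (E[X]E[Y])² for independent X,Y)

Var(XY) = E[X²]E[Y²] - (E[X]E[Y])²
E[D] = 0.57142857, Var(D) = 0.030612245
E[B] = 0.4, Var(B) = 0.16
E[D²] = 0.030612245 + 0.57142857² = 0.35714286
E[B²] = 0.16 + 0.4² = 0.32
Var(Z) = 0.35714286*0.32 - (0.57142857*0.4)²
= 0.11428571 - 0.052244898 = 0.062040816

0.062040816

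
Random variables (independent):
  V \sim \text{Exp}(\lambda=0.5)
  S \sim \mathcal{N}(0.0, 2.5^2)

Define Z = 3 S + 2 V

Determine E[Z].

E[Z] = 2*E[V] + 3*E[S]
E[V] = 2
E[S] = 0
E[Z] = 2*2 + 3*0 = 4

4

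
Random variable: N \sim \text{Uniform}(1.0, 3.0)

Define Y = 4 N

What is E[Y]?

For Y = 4N:
E[Y] = 4 * E[N]
E[N] = (1 + 3)/2 = 2
E[Y] = 4 * 2 = 8

8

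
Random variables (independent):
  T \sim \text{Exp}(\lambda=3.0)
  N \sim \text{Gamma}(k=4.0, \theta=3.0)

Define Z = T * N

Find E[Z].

For independent RVs: E[XY] = E[X]*E[Y]
E[T] = 0.33333333
E[N] = 12
E[Z] = 0.33333333 * 12 = 4

4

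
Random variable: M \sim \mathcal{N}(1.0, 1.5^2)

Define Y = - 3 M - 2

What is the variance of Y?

For Y = aM + b: Var(Y) = a² * Var(M)
Var(M) = 1.5^2 = 2.25
Var(Y) = (-3)² * 2.25 = 9 * 2.25 = 20.25

20.25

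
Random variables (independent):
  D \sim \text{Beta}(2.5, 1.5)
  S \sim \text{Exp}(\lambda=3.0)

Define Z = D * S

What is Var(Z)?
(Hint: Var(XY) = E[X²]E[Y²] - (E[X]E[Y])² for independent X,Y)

Var(XY) = E[X²]E[Y²] - (E[X]E[Y])²
E[D] = 0.625, Var(D) = 0.046875
E[S] = 0.33333333, Var(S) = 0.11111111
E[D²] = 0.046875 + 0.625² = 0.4375
E[S²] = 0.11111111 + 0.33333333² = 0.22222222
Var(Z) = 0.4375*0.22222222 - (0.625*0.33333333)²
= 0.097222222 - 0.043402778 = 0.053819444

0.053819444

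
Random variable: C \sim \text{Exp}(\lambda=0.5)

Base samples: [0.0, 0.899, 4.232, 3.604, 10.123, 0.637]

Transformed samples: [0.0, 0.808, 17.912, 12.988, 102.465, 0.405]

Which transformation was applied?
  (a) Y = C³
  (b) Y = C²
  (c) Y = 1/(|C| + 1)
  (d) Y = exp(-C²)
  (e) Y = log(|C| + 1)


Checking option (b) Y = C²:
  C = 0.0 -> Y = 0.0 ✓
  C = 0.899 -> Y = 0.808 ✓
  C = 4.232 -> Y = 17.912 ✓
All samples match this transformation.

(b) C²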